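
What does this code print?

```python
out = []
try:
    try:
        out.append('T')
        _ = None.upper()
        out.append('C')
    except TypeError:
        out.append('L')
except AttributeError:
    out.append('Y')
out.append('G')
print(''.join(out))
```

Execution trace: 'T' (inner try body) → 'Y' (outer except AttributeError) → 'G' (after the try/except). Output: TYG

Answer: TYG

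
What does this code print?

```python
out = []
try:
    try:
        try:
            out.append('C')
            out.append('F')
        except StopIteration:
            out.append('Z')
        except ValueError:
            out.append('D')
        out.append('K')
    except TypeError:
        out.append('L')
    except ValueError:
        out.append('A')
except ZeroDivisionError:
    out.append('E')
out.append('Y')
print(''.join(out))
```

Execution trace: 'C' (inner try body) → 'F' (inner try body, no exception) → 'K' (try body, no exception) → 'Y' (after the try/except). Output: CFKY

Answer: CFKY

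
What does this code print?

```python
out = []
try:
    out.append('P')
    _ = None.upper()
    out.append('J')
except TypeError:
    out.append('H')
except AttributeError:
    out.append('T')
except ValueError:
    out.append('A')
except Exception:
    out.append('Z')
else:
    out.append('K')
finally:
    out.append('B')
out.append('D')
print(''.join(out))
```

Execution trace: 'P' (try body) → 'T' (except AttributeError) → 'B' (finally) → 'D' (after the try/except). Output: PTBD

Answer: PTBD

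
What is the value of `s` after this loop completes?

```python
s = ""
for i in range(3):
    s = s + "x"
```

Repeat 'x' 3 times
`s` takes the values: "" → "x" → "xx" → "xxx"

Answer: "xxx"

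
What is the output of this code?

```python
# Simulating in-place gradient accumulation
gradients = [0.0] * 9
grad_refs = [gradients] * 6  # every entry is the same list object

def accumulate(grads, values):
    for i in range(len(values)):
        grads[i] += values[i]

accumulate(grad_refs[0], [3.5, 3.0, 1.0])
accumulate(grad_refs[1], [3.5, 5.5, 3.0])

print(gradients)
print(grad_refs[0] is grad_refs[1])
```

Key concept: gradient accumulation aliasing.
Step by step:
`gradients = [0.0] * 9` → gradients = [0.0, 0.0, 0.0, 0.0, 0.0, 0.0, 0.0, 0.0, 0.0]
`grad_refs = [gradients] * 6` → grad_refs = [[0.0, 0.0, 0.0, 0.0, 0.0, 0.0, 0.0, 0.0, 0.0], [0.0, 0.0, 0.0, 0.0, 0.0, 0.0, 0.0, 0.0, 0.0], [0.0, 0.0, 0.0, 0.0, 0.0, 0.0, 0.0, 0.0, 0.0], [0.0, 0.0, 0.0, 0.0, 0.0, 0.0, 0.0, 0.0, 0.0], [0.0, 0.0, 0.0, 0.0, 0.0, 0.0, 0.0, 0.0, 0.0], [0.0, 0.0, 0.0, 0.0, 0.0, 0.0, 0.0, 0.0, 0.0]]
`accumulate(grad_refs[0], [3.5, 3.0, 1.0])` → gradients = [3.5, 3.0, 1.0, 0.0, 0.0, 0.0, 0.0, 0.0, 0.0]; grad_refs = [[3.5, 3.0, 1.0, 0.0, 0.0, 0.0, 0.0, 0.0, 0.0], [3.5, 3.0, 1.0, 0.0, 0.0, 0.0, 0.0, 0.0, 0.0], [3.5, 3.0, 1.0, 0.0, 0.0, 0.0, 0.0, 0.0, 0.0], [3.5, 3.0, 1.0, 0.0, 0.0, 0.0, 0.0, 0.0, 0.0], [3.5, 3.0, 1.0, 0.0, 0.0, 0.0, 0.0, 0.0, 0.0], [3.5, 3.0, 1.0, 0.0, 0.0, 0.0, 0.0, 0.0, 0.0]]
`accumulate(grad_refs[1], [3.5, 5.5, 3.0])` → gradients = [7.0, 8.5, 4.0, 0.0, 0.0, 0.0, 0.0, 0.0, 0.0]; grad_refs = [[7.0, 8.5, 4.0, 0.0, 0.0, 0.0, 0.0, 0.0, 0.0], [7.0, 8.5, 4.0, 0.0, 0.0, 0.0, 0.0, 0.0, 0.0], [7.0, 8.5, 4.0, 0.0, 0.0, 0.0, 0.0, 0.0, 0.0], [7.0, 8.5, 4.0, 0.0, 0.0, 0.0, 0.0, 0.0, 0.0], [7.0, 8.5, 4.0, 0.0, 0.0, 0.0, 0.0, 0.0, 0.0], [7.0, 8.5, 4.0, 0.0, 0.0, 0.0, 0.0, 0.0, 0.0]]
`print(gradients)` → prints [7.0, 8.5, 4.0, 0.0, 0.0, 0.0, 0.0, 0.0, 0.0]
`print(grad_refs[0] is grad_refs[1])` → prints True

Answer:
[7.0, 8.5, 4.0, 0.0, 0.0, 0.0, 0.0, 0.0, 0.0]
True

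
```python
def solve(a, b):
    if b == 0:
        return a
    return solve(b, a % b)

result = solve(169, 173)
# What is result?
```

solve(169, 173) -> solve(173, 169) -> solve(169, 4) -> solve(4, 1) -> solve(1, 0) -> 1

Answer: 1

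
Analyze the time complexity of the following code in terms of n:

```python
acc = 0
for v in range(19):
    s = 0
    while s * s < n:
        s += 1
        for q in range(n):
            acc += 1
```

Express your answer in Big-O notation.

Each loop level contributes: 1 × √n × n. Multiplying the contributions gives O(n√n).

Answer: O(n√n)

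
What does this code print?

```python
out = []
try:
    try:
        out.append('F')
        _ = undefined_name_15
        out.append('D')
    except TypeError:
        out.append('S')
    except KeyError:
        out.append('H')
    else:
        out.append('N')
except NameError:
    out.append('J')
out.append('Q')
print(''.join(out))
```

Execution trace: 'F' (inner try body) → 'J' (outer except NameError) → 'Q' (after the try/except). Output: FJQ

Answer: FJQ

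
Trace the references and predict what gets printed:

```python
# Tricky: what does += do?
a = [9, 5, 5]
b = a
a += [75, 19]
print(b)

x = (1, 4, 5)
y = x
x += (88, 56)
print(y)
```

Key concept: += behavior differs for mutable vs immutable.
Step by step:
`a = [9, 5, 5]` → a = [9, 5, 5]
`b = a` → b = [9, 5, 5] (same object as a)
`a += [75, 19]` → a = [9, 5, 5, 75, 19] (same object as b); b = [9, 5, 5, 75, 19] (same object as a)
`print(b)` → prints [9, 5, 5, 75, 19]
`x = (1, 4, 5)` → x = (1, 4, 5)
`y = x` → y = (1, 4, 5)
`x += (88, 56)` → x = (1, 4, 5, 88, 56)
`print(y)` → prints (1, 4, 5)

Answer:
[9, 5, 5, 75, 19]
(1, 4, 5)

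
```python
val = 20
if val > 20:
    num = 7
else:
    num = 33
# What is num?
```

Trace:
`val = 20` → val = 20
`if val > 20: ...` → val > 20 is False, take else branch → num = 33
So num = 33

Answer: 33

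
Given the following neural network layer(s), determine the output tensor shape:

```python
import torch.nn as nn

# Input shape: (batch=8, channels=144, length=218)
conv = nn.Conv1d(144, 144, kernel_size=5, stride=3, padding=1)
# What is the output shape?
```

Input: (8, 144, 218) -> Output: (8, 144, 72)

Answer: (8, 144, 72)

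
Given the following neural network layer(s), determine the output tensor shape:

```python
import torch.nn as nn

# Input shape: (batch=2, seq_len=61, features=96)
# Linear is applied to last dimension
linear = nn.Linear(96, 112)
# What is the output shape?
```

Input: (2, 61, 96) -> Output: (2, 61, 112)

Answer: (2, 61, 112)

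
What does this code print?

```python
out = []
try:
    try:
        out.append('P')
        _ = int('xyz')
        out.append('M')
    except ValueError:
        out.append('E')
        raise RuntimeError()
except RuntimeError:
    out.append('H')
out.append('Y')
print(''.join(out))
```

Execution trace: 'P' (inner try body) → 'E' (inner except ValueError) → 'H' (outer except RuntimeError) → 'Y' (after the try/except). Output: PEHY

Answer: PEHY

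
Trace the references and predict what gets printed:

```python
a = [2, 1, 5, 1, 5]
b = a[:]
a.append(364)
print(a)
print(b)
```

Key concept: slice [:] creates copy.
Step by step:
`a = [2, 1, 5, 1, 5]` → a = [2, 1, 5, 1, 5]
`b = a[:]` → b = [2, 1, 5, 1, 5]
`a.append(364)` → a = [2, 1, 5, 1, 5, 364]
`print(a)` → prints [2, 1, 5, 1, 5, 364]
`print(b)` → prints [2, 1, 5, 1, 5]

Answer:
[2, 1, 5, 1, 5, 364]
[2, 1, 5, 1, 5]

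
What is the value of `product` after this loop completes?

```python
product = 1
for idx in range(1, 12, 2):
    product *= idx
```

Product of 1, 3, 5, ... up to 11
`product` takes the values: 1 → 3 → 15 → 105 → 945 → 10395

Answer: 10395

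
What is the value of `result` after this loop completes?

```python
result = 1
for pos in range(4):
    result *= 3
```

3^4 = 81
`result` takes the values: 1 → 3 → 9 → 27 → 81

Answer: 81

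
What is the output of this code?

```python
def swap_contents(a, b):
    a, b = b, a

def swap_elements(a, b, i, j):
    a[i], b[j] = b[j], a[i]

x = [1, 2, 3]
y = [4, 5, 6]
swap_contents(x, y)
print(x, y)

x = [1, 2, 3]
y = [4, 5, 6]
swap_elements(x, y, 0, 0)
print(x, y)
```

Key concept: parameter rebinding vs mutation.
Step by step:
`x = [1, 2, 3]` → x = [1, 2, 3]
`y = [4, 5, 6]` → y = [4, 5, 6]
`swap_contents(x, y)` → no visible change to tracked variables
`print(x, y)` → prints [1, 2, 3] [4, 5, 6]
`x = [1, 2, 3]` → x = [1, 2, 3]
`y = [4, 5, 6]` → y = [4, 5, 6]
`swap_elements(x, y, 0, 0)` → x = [4, 2, 3]; y = [1, 5, 6]
`print(x, y)` → prints [4, 2, 3] [1, 5, 6]

Answer:
[1, 2, 3] [4, 5, 6]
[4, 2, 3] [1, 5, 6]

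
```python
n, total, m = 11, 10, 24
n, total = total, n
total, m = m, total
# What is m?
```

Trace:
`n, total, m = 11, 10, 24` → n = 11; total = 10; m = 24
`n, total = total, n` → n = 10; total = 11
`total, m = m, total` → total = 24; m = 11
So m = 11

Answer: 11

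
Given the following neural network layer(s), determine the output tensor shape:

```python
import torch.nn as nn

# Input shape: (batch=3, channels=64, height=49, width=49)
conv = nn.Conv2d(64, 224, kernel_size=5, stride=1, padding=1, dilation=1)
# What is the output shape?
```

Input: (3, 64, 49, 49) -> Output: (3, 224, 47, 47)

Answer: (3, 224, 47, 47)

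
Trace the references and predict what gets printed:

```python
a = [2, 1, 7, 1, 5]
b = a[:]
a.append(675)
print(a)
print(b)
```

Key concept: slice [:] creates copy.
Step by step:
`a = [2, 1, 7, 1, 5]` → a = [2, 1, 7, 1, 5]
`b = a[:]` → b = [2, 1, 7, 1, 5]
`a.append(675)` → a = [2, 1, 7, 1, 5, 675]
`print(a)` → prints [2, 1, 7, 1, 5, 675]
`print(b)` → prints [2, 1, 7, 1, 5]

Answer:
[2, 1, 7, 1, 5, 675]
[2, 1, 7, 1, 5]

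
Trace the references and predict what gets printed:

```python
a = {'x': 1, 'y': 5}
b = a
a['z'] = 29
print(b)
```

Key concept: dict aliasing.
Step by step:
`a = {'x': 1, 'y': 5}` → a = {'x': 1, 'y': 5}
`b = a` → b = {'x': 1, 'y': 5} (same object as a)
`a['z'] = 29` → a = {'x': 1, 'y': 5, 'z': 29} (same object as b); b = {'x': 1, 'y': 5, 'z': 29} (same object as a)
`print(b)` → prints {'x': 1, 'y': 5, 'z': 29}

Answer: {'x': 1, 'y': 5, 'z': 29}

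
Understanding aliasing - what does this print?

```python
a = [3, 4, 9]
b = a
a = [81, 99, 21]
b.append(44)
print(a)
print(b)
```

Key concept: rebinding vs mutation: a is rebound to a new list, b still points at the original.
Step by step:
`a = [3, 4, 9]` → a = [3, 4, 9]
`b = a` → b = [3, 4, 9] (same object as a)
`a = [81, 99, 21]` → a = [81, 99, 21]
`b.append(44)` → b = [3, 4, 9, 44]
`print(a)` → prints [81, 99, 21]
`print(b)` → prints [3, 4, 9, 44]

Answer:
[81, 99, 21]
[3, 4, 9, 44]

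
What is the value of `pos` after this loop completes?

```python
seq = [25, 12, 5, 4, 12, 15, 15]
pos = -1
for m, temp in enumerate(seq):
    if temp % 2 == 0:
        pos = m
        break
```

First even number index in [25, 12, 5, 4, 12, 15, 15]
`pos` takes the values: -1 → 1

Answer: 1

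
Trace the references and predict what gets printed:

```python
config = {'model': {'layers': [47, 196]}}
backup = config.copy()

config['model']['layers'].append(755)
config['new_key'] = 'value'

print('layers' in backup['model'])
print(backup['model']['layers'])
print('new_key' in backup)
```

Key concept: shallow copy gotcha with nested dict.
Step by step:
`config = {'model': {'layers': [47, 196]}}` → config = {'model': {'layers': [47, 196]}}
`backup = config.copy()` → backup = {'model': {'layers': [47, 196]}}
`config['model']['layers'].append(755)` → config = {'model': {'layers': [47, 196, 755]}}; backup = {'model': {'layers': [47, 196, 755]}}
`config['new_key'] = 'value'` → config = {'model': {'layers': [47, 196, 755]}, 'new_key': 'value'}
`print('layers' in backup['model'])` → prints True
`print(backup['model']['layers'])` → prints [47, 196, 755]
`print('new_key' in backup)` → prints False

Answer:
True
[47, 196, 755]
False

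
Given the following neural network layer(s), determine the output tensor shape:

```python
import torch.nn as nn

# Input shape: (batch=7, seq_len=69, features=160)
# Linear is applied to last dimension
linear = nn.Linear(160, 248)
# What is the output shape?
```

Input: (7, 69, 160) -> Output: (7, 69, 248)

Answer: (7, 69, 248)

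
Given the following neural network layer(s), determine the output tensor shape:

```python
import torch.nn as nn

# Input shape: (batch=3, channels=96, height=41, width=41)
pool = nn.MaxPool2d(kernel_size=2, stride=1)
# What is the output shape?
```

Input: (3, 96, 41, 41) -> Output: (3, 96, 40, 40)

Answer: (3, 96, 40, 40)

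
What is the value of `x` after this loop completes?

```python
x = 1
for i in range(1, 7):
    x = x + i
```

Start at 1, add 1 through 6
`x` takes the values: 1 → 2 → 4 → 7 → 11 → 16 → 22

Answer: 22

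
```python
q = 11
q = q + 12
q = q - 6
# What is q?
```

Trace:
`q = 11` → q = 11
`q = q + 12` → q = 23
`q = q - 6` → q = 17
So q = 17

Answer: 17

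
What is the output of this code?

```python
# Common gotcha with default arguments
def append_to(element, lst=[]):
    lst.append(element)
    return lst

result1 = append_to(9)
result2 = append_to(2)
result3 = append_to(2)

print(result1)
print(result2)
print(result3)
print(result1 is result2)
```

Key concept: mutable default argument gotcha.
Step by step:
`result1 = append_to(9)` → result1 = [9]
`result2 = append_to(2)` → result1 = [9, 2] (same object as result2); result2 = [9, 2] (same object as result1)
`result3 = append_to(2)` → result1 = [9, 2, 2] (same object as result2, result3); result2 = [9, 2, 2] (same object as result1, result3); result3 = [9, 2, 2] (same object as result1, result2)
`print(result1)` → prints [9, 2, 2]
`print(result2)` → prints [9, 2, 2]
`print(result3)` → prints [9, 2, 2]
`print(result1 is result2)` → prints True

Answer:
[9, 2, 2]
[9, 2, 2]
[9, 2, 2]
True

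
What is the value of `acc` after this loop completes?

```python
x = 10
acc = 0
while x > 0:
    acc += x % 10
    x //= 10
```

Sum digits of 10
`acc` takes the values: 0 → 1

Answer: 1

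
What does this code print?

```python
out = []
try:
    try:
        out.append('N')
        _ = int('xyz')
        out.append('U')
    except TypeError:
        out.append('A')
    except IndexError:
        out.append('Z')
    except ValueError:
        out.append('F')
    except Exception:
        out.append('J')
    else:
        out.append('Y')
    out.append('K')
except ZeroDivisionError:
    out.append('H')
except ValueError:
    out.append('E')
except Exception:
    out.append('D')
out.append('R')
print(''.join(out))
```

Execution trace: 'N' (inner try body) → 'F' (inner except ValueError) → 'K' (try body, no exception) → 'R' (after the try/except). Output: NFKR

Answer: NFKR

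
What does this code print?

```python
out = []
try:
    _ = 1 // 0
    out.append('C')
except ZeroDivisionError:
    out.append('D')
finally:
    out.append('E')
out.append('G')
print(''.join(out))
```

Execution trace: 'D' (except ZeroDivisionError) → 'E' (finally) → 'G' (after the try/except). Output: DEG

Answer: DEG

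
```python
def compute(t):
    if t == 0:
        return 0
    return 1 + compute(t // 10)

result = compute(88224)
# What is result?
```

Count of digits of 88224: 5

Answer: 5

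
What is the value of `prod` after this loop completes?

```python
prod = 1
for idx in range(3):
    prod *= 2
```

2^3 = 8
`prod` takes the values: 1 → 2 → 4 → 8

Answer: 8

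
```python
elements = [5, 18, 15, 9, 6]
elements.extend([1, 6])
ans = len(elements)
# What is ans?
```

Trace:
`elements = [5, 18, 15, 9, 6]` → elements = [5, 18, 15, 9, 6]
`elements.extend([1, 6])` → elements = [5, 18, 15, 9, 6, 1, 6]
`ans = len(elements)` → ans = 7
So ans = 7

Answer: 7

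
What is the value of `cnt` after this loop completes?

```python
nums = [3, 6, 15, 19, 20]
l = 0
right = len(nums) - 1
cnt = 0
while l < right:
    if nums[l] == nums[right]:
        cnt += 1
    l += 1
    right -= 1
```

Count matching pairs from ends
`cnt` takes the values: 0

Answer: 0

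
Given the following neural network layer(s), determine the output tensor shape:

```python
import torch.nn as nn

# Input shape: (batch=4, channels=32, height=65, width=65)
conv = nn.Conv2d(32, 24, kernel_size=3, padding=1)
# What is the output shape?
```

Input: (4, 32, 65, 65) -> Output: (4, 24, 65, 65)

Answer: (4, 24, 65, 65)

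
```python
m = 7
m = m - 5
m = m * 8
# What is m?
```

Trace:
`m = 7` → m = 7
`m = m - 5` → m = 2
`m = m * 8` → m = 16
So m = 16

Answer: 16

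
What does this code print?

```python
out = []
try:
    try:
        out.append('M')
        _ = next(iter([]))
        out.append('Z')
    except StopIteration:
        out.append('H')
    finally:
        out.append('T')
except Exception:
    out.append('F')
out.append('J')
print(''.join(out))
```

Execution trace: 'M' (inner try body) → 'H' (inner except StopIteration) → 'T' (inner finally) → 'J' (after the try/except). Output: MHTJ

Answer: MHTJ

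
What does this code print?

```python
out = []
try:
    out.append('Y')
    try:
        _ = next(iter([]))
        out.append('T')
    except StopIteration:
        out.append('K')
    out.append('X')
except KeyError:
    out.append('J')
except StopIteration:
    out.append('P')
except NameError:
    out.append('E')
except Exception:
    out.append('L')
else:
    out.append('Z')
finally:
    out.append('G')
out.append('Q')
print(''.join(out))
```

Execution trace: 'Y' (try body) → 'K' (inner except StopIteration) → 'X' (try body, no exception) → 'Z' (else) → 'G' (finally) → 'Q' (after the try/except). Output: YKXZGQ

Answer: YKXZGQ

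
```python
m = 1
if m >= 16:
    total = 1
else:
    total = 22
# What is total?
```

Trace:
`m = 1` → m = 1
`if m >= 16: ...` → m >= 16 is False, take else branch → total = 22
So total = 22

Answer: 22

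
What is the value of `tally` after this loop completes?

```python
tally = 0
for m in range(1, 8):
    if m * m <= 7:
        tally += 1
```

Count numbers where m² ≤ 7
`tally` takes the values: 0 → 1 → 2

Answer: 2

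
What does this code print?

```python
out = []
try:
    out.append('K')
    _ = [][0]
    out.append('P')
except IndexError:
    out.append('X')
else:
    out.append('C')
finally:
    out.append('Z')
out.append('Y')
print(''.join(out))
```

Execution trace: 'K' (try body) → 'X' (except IndexError) → 'Z' (finally) → 'Y' (after the try/except). Output: KXZY

Answer: KXZY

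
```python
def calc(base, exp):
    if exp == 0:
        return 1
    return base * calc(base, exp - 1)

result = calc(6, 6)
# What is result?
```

calc(6, 6) = 6 * 6 * 6 * 6 * 6 * 6 = 46656

Answer: 46656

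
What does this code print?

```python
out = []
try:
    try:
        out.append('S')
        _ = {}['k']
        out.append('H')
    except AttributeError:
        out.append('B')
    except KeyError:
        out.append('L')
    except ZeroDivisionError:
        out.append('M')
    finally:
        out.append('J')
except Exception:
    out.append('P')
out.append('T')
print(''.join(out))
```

Execution trace: 'S' (inner try body) → 'L' (inner except KeyError) → 'J' (inner finally) → 'T' (after the try/except). Output: SLJT

Answer: SLJT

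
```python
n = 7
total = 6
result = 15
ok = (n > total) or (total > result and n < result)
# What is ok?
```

Trace:
`n = 7` → n = 7
`total = 6` → total = 6
`result = 15` → result = 15
`ok = (n > total) or (total > result and n < result)` → ok = True
So ok = True

Answer: True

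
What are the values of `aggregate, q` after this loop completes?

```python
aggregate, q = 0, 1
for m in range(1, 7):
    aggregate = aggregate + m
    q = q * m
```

Sum and factorial of 1 to 6
`aggregate, q` takes the values: (0, 1) → (1, 1) → (3, 1) → (3, 2) → (6, 2) → (6, 6) → (10, 6) → (10, 24) → (15, 24) → (15, 120) → (21, 120) → (21, 720)

Answer: 21, 720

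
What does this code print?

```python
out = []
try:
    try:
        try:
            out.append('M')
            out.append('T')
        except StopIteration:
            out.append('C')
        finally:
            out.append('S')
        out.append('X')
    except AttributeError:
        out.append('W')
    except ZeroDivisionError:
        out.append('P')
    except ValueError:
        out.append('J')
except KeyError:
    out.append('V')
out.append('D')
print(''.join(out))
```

Execution trace: 'M' (inner try body) → 'T' (inner try body, no exception) → 'S' (inner finally) → 'X' (try body, no exception) → 'D' (after the try/except). Output: MTSXD

Answer: MTSXD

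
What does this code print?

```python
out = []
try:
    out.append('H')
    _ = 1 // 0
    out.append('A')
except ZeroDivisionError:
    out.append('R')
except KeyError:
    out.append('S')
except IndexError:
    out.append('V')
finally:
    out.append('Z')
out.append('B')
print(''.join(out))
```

Execution trace: 'H' (try body) → 'R' (except ZeroDivisionError) → 'Z' (finally) → 'B' (after the try/except). Output: HRZB

Answer: HRZB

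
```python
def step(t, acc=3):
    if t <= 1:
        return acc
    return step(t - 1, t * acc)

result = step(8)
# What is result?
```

Accumulator trace (n, acc): (8, 3) -> (7, 24) -> (6, 168) -> (5, 1008) -> (4, 5040) -> (3, 20160) -> (2, 60480) -> (1, 120960) -> return 120960

Answer: 120960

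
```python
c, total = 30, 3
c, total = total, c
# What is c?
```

Trace:
`c, total = 30, 3` → c = 30; total = 3
`c, total = total, c` → c = 3; total = 30
So c = 3

Answer: 3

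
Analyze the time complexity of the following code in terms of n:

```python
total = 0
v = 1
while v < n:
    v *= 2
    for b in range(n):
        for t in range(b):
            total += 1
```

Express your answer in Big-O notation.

Each loop level contributes: log n × n × n. Multiplying the contributions gives O(n^2 log n).

Answer: O(n^2 log n)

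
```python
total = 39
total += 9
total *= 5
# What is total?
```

Trace:
`total = 39` → total = 39
`total += 9` → total = 48
`total *= 5` → total = 240
So total = 240

Answer: 240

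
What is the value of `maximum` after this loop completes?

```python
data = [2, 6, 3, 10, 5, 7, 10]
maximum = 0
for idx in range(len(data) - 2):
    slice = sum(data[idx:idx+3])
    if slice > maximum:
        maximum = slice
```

Max sum of 3-element window in [2, 6, 3, 10, 5, 7, 10]
`maximum` takes the values: 0 → 11 → 19 → 22

Answer: 22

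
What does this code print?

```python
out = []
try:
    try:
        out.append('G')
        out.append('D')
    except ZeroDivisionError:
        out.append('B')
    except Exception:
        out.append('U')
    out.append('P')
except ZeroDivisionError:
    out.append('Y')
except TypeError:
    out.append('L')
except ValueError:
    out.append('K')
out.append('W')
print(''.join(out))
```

Execution trace: 'G' (inner try body) → 'D' (inner try body, no exception) → 'P' (try body, no exception) → 'W' (after the try/except). Output: GDPW

Answer: GDPW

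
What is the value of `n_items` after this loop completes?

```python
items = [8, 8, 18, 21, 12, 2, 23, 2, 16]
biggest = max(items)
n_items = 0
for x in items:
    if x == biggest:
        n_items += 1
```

Count of max value 23 in [8, 8, 18, 21, 12, 2, 23, 2, 16]
`n_items` takes the values: 0 → 1

Answer: 1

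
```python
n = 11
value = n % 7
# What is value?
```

Trace:
`n = 11` → n = 11
`value = n % 7` → value = 4
So value = 4

Answer: 4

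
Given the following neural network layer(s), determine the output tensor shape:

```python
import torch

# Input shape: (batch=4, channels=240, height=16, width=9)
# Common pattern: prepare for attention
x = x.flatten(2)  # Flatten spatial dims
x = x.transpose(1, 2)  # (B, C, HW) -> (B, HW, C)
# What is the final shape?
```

Input: (4, 240, 16, 9) -> after flatten(2): (4, 240, 144) -> Output: (4, 144, 240)

Answer: (4, 144, 240)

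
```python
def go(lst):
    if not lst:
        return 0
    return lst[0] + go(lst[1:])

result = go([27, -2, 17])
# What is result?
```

27 + (-2) + 17 + 0 = 42

Answer: 42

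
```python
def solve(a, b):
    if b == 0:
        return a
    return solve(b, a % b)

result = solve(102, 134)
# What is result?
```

solve(102, 134) -> solve(134, 102) -> solve(102, 32) -> solve(32, 6) -> solve(6, 2) -> solve(2, 0) -> 2

Answer: 2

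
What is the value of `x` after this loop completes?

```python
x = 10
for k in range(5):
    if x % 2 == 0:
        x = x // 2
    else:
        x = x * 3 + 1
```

Collatz-style transformation from 10
`x` takes the values: 10 → 5 → 16 → 8 → 4 → 2

Answer: 2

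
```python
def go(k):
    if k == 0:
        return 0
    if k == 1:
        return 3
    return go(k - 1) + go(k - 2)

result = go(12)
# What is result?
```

Build up from base cases: go(0)=0, go(1)=3, go(2)=3, go(3)=6, go(4)=9, go(5)=15, go(6)=24, ..., go(12)=432

Answer: 432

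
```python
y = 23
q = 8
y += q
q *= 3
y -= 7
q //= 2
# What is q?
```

Trace:
`y = 23` → y = 23
`q = 8` → q = 8
`y += q` → y = 31
`q *= 3` → q = 24
`y -= 7` → y = 24
`q //= 2` → q = 12
So q = 12

Answer: 12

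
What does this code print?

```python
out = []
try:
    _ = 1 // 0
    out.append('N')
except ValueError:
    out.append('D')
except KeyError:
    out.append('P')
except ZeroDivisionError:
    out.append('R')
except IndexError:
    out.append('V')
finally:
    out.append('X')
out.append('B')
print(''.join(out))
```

Execution trace: 'R' (except ZeroDivisionError) → 'X' (finally) → 'B' (after the try/except). Output: RXB

Answer: RXB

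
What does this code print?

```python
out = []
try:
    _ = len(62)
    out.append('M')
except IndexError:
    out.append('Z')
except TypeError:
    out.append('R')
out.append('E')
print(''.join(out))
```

Execution trace: 'R' (except TypeError) → 'E' (after the try/except). Output: RE

Answer: RE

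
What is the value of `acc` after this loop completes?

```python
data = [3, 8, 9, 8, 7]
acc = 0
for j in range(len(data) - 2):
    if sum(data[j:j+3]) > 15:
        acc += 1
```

Count windows with sum > 15
`acc` takes the values: 0 → 1 → 2 → 3

Answer: 3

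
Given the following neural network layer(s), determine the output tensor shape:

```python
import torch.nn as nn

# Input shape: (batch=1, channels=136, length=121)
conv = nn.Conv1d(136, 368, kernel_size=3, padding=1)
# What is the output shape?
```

Input: (1, 136, 121) -> Output: (1, 368, 121)

Answer: (1, 368, 121)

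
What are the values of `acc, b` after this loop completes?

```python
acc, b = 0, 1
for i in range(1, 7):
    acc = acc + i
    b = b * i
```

Sum and factorial of 1 to 6
`acc, b` takes the values: (0, 1) → (1, 1) → (3, 1) → (3, 2) → (6, 2) → (6, 6) → (10, 6) → (10, 24) → (15, 24) → (15, 120) → (21, 120) → (21, 720)

Answer: 21, 720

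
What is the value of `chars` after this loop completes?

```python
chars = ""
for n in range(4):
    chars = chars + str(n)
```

Concatenate digits 0 to 3
`chars` takes the values: "" → "0" → "01" → "012" → "0123"

Answer: "0123"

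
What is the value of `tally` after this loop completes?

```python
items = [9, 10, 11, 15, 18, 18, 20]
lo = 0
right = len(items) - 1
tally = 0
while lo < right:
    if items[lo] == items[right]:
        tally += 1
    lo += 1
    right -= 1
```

Count matching pairs from ends
`tally` takes the values: 0

Answer: 0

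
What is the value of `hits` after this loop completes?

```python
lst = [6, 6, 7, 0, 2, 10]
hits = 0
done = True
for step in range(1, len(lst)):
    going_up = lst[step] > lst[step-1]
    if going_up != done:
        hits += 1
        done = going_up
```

Count direction changes in [6, 6, 7, 0, 2, 10]
`hits` takes the values: 0 → 1 → 2 → 3 → 4

Answer: 4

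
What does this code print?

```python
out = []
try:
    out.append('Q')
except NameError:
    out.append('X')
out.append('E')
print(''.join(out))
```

Execution trace: 'Q' (try body, no exception) → 'E' (after the try/except). Output: QE

Answer: QE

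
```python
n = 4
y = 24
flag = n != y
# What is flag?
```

Trace:
`n = 4` → n = 4
`y = 24` → y = 24
`flag = n != y` → flag = True
So flag = True

Answer: True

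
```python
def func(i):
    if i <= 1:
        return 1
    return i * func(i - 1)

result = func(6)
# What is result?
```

func(6) = 6 * 5 * 4 * 3 * 2 * 1 = 720

Answer: 720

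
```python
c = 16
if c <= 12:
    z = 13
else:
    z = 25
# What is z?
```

Trace:
`c = 16` → c = 16
`if c <= 12: ...` → c <= 12 is False, take else branch → z = 25
So z = 25

Answer: 25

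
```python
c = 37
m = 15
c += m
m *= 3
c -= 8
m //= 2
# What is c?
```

Trace:
`c = 37` → c = 37
`m = 15` → m = 15
`c += m` → c = 52
`m *= 3` → m = 45
`c -= 8` → c = 44
`m //= 2` → m = 22
So c = 44

Answer: 44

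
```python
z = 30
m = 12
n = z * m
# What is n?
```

Trace:
`z = 30` → z = 30
`m = 12` → m = 12
`n = z * m` → n = 360
So n = 360

Answer: 360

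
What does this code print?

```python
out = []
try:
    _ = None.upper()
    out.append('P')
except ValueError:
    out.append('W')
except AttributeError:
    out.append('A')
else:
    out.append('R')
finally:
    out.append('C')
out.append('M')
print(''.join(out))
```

Execution trace: 'A' (except AttributeError) → 'C' (finally) → 'M' (after the try/except). Output: ACM

Answer: ACM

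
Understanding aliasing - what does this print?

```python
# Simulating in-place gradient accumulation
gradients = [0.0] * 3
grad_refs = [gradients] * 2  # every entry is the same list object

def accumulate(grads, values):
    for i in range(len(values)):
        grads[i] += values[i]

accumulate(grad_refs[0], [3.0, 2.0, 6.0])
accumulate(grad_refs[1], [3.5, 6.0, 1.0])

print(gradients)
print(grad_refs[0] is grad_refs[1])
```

Key concept: gradient accumulation aliasing.
Step by step:
`gradients = [0.0] * 3` → gradients = [0.0, 0.0, 0.0]
`grad_refs = [gradients] * 2` → grad_refs = [[0.0, 0.0, 0.0], [0.0, 0.0, 0.0]]
`accumulate(grad_refs[0], [3.0, 2.0, 6.0])` → gradients = [3.0, 2.0, 6.0]; grad_refs = [[3.0, 2.0, 6.0], [3.0, 2.0, 6.0]]
`accumulate(grad_refs[1], [3.5, 6.0, 1.0])` → gradients = [6.5, 8.0, 7.0]; grad_refs = [[6.5, 8.0, 7.0], [6.5, 8.0, 7.0]]
`print(gradients)` → prints [6.5, 8.0, 7.0]
`print(grad_refs[0] is grad_refs[1])` → prints True

Answer:
[6.5, 8.0, 7.0]
True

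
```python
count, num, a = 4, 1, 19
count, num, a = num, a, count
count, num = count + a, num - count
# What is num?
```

Trace:
`count, num, a = 4, 1, 19` → count = 4; num = 1; a = 19
`count, num, a = num, a, count` → count = 1; num = 19; a = 4
`count, num = count + a, num - count` → count = 5; num = 18
So num = 18

Answer: 18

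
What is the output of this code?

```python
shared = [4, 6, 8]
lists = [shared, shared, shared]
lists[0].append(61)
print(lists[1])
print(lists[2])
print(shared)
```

Key concept: list of same reference.
Step by step:
`shared = [4, 6, 8]` → shared = [4, 6, 8]
`lists = [shared, shared, shared]` → lists = [[4, 6, 8], [4, 6, 8], [4, 6, 8]]
`lists[0].append(61)` → shared = [4, 6, 8, 61]; lists = [[4, 6, 8, 61], [4, 6, 8, 61], [4, 6, 8, 61]]
`print(lists[1])` → prints [4, 6, 8, 61]
`print(lists[2])` → prints [4, 6, 8, 61]
`print(shared)` → prints [4, 6, 8, 61]

Answer:
[4, 6, 8, 61]
[4, 6, 8, 61]
[4, 6, 8, 61]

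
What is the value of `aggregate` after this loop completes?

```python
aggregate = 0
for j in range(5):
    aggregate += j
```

Sum of 0 to 4 = 10
`aggregate` takes the values: 0 → 1 → 3 → 6 → 10

Answer: 10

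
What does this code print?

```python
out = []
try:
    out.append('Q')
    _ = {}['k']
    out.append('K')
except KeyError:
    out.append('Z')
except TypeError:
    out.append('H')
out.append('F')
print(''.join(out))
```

Execution trace: 'Q' (try body) → 'Z' (except KeyError) → 'F' (after the try/except). Output: QZF

Answer: QZF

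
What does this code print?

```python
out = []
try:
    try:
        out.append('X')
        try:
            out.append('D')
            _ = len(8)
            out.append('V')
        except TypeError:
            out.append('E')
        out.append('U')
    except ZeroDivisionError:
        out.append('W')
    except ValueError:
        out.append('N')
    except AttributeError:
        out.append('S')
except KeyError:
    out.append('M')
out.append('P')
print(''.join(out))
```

Execution trace: 'X' (try body) → 'D' (inner try body) → 'E' (inner except TypeError) → 'U' (try body, no exception) → 'P' (after the try/except). Output: XDEUP

Answer: XDEUP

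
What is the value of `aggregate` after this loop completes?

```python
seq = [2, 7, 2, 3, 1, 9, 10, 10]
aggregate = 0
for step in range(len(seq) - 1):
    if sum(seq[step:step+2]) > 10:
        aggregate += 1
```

Count windows with sum > 10
`aggregate` takes the values: 0 → 1 → 2

Answer: 2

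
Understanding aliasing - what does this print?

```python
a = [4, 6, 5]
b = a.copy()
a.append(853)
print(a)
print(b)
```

Key concept: list.copy() creates independent copy.
Step by step:
`a = [4, 6, 5]` → a = [4, 6, 5]
`b = a.copy()` → b = [4, 6, 5]
`a.append(853)` → a = [4, 6, 5, 853]
`print(a)` → prints [4, 6, 5, 853]
`print(b)` → prints [4, 6, 5]

Answer:
[4, 6, 5, 853]
[4, 6, 5]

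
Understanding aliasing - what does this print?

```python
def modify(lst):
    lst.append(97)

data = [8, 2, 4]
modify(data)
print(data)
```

Key concept: function modifies passed list.
Step by step:
`data = [8, 2, 4]` → data = [8, 2, 4]
`modify(data)` → data = [8, 2, 4, 97]
`print(data)` → prints [8, 2, 4, 97]

Answer: [8, 2, 4, 97]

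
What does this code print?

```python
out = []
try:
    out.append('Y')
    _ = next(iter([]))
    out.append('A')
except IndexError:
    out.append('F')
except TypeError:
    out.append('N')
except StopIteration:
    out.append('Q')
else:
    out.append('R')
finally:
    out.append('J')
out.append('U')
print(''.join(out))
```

Execution trace: 'Y' (try body) → 'Q' (except StopIteration) → 'J' (finally) → 'U' (after the try/except). Output: YQJU

Answer: YQJU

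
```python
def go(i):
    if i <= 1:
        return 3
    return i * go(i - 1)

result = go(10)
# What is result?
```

go(10) = 10 * 9 * 8 * 7 * 6 * 5 * 4 * 3 * 2 * 3 = 10886400

Answer: 10886400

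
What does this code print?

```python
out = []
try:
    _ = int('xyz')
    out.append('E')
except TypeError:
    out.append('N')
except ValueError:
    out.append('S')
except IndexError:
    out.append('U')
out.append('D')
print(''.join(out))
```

Execution trace: 'S' (except ValueError) → 'D' (after the try/except). Output: SD

Answer: SD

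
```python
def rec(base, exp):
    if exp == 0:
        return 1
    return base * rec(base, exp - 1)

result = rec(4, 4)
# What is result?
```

rec(4, 4) = 4 * 4 * 4 * 4 = 256

Answer: 256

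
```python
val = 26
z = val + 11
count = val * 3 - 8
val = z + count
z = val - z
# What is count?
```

Trace:
`val = 26` → val = 26
`z = val + 11` → z = 37
`count = val * 3 - 8` → count = 70
`val = z + count` → val = 107
`z = val - z` → z = 70
So count = 70

Answer: 70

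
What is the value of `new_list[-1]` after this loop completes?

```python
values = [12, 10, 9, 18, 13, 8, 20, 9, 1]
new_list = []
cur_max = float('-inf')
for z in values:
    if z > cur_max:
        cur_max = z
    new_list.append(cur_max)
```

Running max ends at 20
`new_list` takes the values: [] → [12] → [12, 12] → [12, 12, 12] → [12, 12, 12, 18] → [12, 12, 12, 18, 18] → [12, 12, 12, 18, 18, 18] → [12, 12, 12, 18, 18, 18, 20] → [12, 12, 12, 18, 18, 18, 20, 20] → [12, 12, 12, 18, 18, 18, 20, 20, 20]
So `new_list[-1]` = 20

Answer: 20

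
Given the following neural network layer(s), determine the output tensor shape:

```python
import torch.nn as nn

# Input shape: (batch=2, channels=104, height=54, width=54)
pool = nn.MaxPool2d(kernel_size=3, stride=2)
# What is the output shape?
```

Input: (2, 104, 54, 54) -> Output: (2, 104, 26, 26)

Answer: (2, 104, 26, 26)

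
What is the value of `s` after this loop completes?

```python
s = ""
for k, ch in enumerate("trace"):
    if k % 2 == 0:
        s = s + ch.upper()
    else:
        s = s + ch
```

Uppercase even positions in 'trace'
`s` takes the values: "" → "T" → "Tr" → "TrA" → "TrAc" → "TrAcE"

Answer: "TrAcE"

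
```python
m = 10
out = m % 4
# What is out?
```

Trace:
`m = 10` → m = 10
`out = m % 4` → out = 2
So out = 2

Answer: 2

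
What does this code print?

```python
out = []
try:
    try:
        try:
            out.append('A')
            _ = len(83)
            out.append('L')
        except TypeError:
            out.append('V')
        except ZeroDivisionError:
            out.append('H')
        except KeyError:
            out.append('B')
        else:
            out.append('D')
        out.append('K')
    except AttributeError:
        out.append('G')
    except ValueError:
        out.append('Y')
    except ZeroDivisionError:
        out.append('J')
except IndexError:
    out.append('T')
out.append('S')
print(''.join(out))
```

Execution trace: 'A' (inner try body) → 'V' (inner except TypeError) → 'K' (try body, no exception) → 'S' (after the try/except). Output: AVKS

Answer: AVKS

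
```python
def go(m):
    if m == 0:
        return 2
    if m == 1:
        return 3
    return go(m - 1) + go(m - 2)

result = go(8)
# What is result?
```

Build up from base cases: go(0)=2, go(1)=3, go(2)=5, go(3)=8, go(4)=13, go(5)=21, go(6)=34, ..., go(8)=89

Answer: 89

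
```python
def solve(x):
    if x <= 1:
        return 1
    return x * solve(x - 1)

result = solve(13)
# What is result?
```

solve(13) = 13 * 12 * 11 * 10 * 9 * 8 * 7 * 6 * 5 * 4 * 3 * 2 * 1 = 6227020800

Answer: 6227020800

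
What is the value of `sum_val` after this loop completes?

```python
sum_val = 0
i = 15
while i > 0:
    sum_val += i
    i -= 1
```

Sum 15 down to 1
`sum_val` takes the values: 0 → 15 → 29 → 42 → 54 → 65 → 75 → 84 → 92 → 99 → 105 → 110 → 114 → 117 → 119 → 120

Answer: 120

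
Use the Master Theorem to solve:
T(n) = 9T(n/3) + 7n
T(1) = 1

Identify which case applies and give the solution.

a=9, b=3, f(n)=7n. log_3(9) = 2. Since c=1 < 2, Case 1 applies: T(n) = Θ(n^log_b(a)) = O(n^2).

Answer: O(n^2) - Case 1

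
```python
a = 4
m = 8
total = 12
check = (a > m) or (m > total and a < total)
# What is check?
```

Trace:
`a = 4` → a = 4
`m = 8` → m = 8
`total = 12` → total = 12
`check = (a > m) or (m > total and a < total)` → check = False
So check = False

Answer: False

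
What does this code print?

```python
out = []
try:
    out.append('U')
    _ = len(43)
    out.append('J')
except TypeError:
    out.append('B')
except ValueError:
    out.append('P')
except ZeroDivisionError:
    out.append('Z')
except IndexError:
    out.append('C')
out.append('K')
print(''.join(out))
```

Execution trace: 'U' (try body) → 'B' (except TypeError) → 'K' (after the try/except). Output: UBK

Answer: UBK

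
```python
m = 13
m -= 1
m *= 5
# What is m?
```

Trace:
`m = 13` → m = 13
`m -= 1` → m = 12
`m *= 5` → m = 60
So m = 60

Answer: 60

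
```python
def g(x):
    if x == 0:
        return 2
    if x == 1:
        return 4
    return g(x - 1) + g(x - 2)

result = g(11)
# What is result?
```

Build up from base cases: g(0)=2, g(1)=4, g(2)=6, g(3)=10, g(4)=16, g(5)=26, g(6)=42, ..., g(11)=466

Answer: 466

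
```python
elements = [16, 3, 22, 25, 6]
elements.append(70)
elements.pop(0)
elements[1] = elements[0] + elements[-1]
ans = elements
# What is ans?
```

Trace:
`elements = [16, 3, 22, 25, 6]` → elements = [16, 3, 22, 25, 6]
`elements.append(70)` → elements = [16, 3, 22, 25, 6, 70]
`elements.pop(0)` → elements = [3, 22, 25, 6, 70]
`elements[1] = elements[0] + elements[-1]` → elements = [3, 73, 25, 6, 70]
`ans = elements` → ans = [3, 73, 25, 6, 70]
So ans = [3, 73, 25, 6, 70]

Answer: [3, 73, 25, 6, 70]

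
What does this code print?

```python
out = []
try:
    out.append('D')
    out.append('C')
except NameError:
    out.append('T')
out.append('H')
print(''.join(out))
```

Execution trace: 'D' (try body) → 'C' (try body, no exception) → 'H' (after the try/except). Output: DCH

Answer: DCH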